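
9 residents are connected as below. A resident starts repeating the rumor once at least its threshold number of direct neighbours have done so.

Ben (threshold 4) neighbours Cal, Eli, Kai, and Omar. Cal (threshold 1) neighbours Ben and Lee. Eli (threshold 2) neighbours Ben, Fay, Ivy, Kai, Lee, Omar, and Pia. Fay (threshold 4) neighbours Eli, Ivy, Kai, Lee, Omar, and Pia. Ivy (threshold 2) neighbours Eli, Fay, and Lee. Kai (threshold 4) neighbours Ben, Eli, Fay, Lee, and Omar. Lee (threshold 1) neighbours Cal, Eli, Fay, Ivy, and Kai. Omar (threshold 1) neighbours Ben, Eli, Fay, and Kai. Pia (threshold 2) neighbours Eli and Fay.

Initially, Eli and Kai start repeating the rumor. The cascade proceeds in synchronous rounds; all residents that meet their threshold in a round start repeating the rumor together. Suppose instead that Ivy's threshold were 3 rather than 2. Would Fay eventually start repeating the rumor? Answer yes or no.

yes

With Ivy's threshold at 3:
Round 1 — Eli, Kai start repeating the rumor (initial).
Round 2 — checking thresholds:
  Ben: 2 of 4 neighbours < 4, holds.
  Fay: 2 of 6 neighbours < 4, holds.
  Ivy: 1 of 3 neighbours < 3, holds.
  Lee: 2 of 5 neighbours ≥ 1, starts repeating the rumor.
  Omar: 2 of 4 neighbours ≥ 1, starts repeating the rumor.
  Pia: 1 of 2 neighbours < 2, holds.
Round 3 — checking thresholds:
  Ben: 3 of 4 neighbours < 4, holds.
  Cal: 1 of 2 neighbours ≥ 1, starts repeating the rumor.
  Fay: 4 of 6 neighbours ≥ 4, starts repeating the rumor.
  Ivy: 2 of 3 neighbours < 3, holds.
  Pia: 1 of 2 neighbours < 2, holds.
Round 4 — checking thresholds:
  Ben: 4 of 4 neighbours ≥ 4, starts repeating the rumor.
  Ivy: 3 of 3 neighbours ≥ 3, starts repeating the rumor.
  Pia: 2 of 2 neighbours ≥ 2, starts repeating the rumor.
Round 5 — no new spreads; cascade stops.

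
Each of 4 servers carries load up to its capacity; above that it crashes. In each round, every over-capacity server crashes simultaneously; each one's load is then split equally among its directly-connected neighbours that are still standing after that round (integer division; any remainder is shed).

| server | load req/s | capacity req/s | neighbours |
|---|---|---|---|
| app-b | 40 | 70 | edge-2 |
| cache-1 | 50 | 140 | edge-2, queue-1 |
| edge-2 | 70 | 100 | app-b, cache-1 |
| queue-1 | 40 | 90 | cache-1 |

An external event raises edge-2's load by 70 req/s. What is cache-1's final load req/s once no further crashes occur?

120

Round 1 — edge-2 at 140 > 100. edge-2 crashes.
  edge-2 sheds 140 req/s to app-b, cache-1: 70 each.
    app-b: 40+70 = 110 > 70
    cache-1: 50+70 = 120 ≤ 140
Round 2 — app-b crashes.
  app-b sheds 110 req/s: no online neighbours, lost.
No further crashes.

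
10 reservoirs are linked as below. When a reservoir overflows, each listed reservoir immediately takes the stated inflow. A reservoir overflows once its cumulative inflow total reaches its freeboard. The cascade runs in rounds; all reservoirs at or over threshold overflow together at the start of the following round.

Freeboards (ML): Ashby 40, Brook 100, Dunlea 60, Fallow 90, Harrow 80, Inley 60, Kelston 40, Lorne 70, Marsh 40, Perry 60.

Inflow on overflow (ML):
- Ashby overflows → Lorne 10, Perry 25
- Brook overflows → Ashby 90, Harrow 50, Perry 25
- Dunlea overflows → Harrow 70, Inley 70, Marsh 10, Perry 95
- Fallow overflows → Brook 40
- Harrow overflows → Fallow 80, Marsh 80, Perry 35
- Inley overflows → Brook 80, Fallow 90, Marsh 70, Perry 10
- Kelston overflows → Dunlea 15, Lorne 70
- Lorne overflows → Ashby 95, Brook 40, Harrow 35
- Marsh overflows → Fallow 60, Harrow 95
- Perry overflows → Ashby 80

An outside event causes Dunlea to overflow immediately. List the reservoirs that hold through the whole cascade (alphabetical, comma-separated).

Kelston, Lorne

Round 1 — Dunlea overflows (initial).
  Harrow: +70 → 70 < 80
  Inley: +70 → 70 ≥ 60
  Marsh: +10 → 10 < 40
  Perry: +95 → 95 ≥ 60
Round 2 — Inley, Perry overflow.
  Ashby: +80 → 80 ≥ 40
  Brook: +80 → 80 < 100
  Fallow: +90 → 90 ≥ 90
  Marsh: +70 → 80 ≥ 40
Round 3 — Ashby, Fallow, Marsh overflow.
  Brook: +40 → 120 ≥ 100
  Harrow: +95 → 165 ≥ 80
  Lorne: +10 → 10 < 70
Round 4 — Brook, Harrow overflow.
No further overflows.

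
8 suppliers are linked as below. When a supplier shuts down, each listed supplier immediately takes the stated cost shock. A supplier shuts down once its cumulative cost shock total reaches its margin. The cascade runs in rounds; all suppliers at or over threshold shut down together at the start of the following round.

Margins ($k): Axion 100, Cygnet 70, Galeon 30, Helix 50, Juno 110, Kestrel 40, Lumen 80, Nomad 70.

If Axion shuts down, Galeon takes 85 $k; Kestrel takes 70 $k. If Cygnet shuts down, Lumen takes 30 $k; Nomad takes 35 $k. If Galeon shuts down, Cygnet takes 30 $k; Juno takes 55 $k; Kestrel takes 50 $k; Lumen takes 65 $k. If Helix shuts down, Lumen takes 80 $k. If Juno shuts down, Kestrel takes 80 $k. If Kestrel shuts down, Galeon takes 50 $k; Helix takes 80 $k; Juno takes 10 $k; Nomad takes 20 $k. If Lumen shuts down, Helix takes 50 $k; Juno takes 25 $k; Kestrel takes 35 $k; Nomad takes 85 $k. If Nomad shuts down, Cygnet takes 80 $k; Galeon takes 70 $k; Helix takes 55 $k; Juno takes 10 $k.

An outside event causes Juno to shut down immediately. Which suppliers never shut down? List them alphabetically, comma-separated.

Round 1 — Juno shuts down (initial).
  Kestrel: +80 → 80 ≥ 40
Round 2 — Kestrel shuts down.
  Galeon: +50 → 50 ≥ 30
  Helix: +80 → 80 ≥ 50
  Nomad: +20 → 20 < 70
Round 3 — Galeon, Helix shut down.
  Cygnet: +30 → 30 < 70
  Lumen: +65+80 → 145 ≥ 80
Round 4 — Lumen shuts down.
  Nomad: +85 → 105 ≥ 70
Round 5 — Nomad shuts down.
  Cygnet: +80 → 110 ≥ 70
Round 6 — Cygnet shuts down.
No further shutdowns.

Axion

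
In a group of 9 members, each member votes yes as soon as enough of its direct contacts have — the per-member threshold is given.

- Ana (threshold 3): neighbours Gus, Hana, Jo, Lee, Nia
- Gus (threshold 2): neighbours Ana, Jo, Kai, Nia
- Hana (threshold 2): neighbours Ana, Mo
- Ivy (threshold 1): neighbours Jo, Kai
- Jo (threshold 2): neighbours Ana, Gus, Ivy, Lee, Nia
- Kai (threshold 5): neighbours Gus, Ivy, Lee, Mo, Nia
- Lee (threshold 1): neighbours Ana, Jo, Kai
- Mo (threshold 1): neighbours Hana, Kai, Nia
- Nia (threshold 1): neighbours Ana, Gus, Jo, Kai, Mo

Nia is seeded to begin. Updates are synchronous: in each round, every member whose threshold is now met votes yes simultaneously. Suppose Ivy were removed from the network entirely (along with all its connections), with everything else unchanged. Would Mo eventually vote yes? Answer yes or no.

With Ivy removed:
Round 1 — Nia votes yes (initial).
Round 2 — checking thresholds:
  Ana: 1 of 5 neighbours < 3, holds.
  Gus: 1 of 4 neighbours < 2, holds.
  Jo: 1 of 4 neighbours < 2, holds.
  Kai: 1 of 4 neighbours < 5, holds.
  Mo: 1 of 3 neighbours ≥ 1, votes yes.
Round 3 — no new yes votes; cascade stops.

yes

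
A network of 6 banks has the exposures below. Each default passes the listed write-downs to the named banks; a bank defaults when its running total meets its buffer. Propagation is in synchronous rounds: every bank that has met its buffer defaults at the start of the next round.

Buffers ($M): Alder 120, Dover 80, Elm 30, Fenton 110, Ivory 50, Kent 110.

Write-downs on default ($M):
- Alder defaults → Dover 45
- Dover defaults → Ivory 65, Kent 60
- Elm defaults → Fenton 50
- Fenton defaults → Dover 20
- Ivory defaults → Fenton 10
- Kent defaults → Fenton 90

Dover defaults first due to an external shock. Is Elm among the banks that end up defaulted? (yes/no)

no

Round 1 — Dover defaults (initial).
  Ivory: +65 → 65 ≥ 50
  Kent: +60 → 60 < 110
Round 2 — Ivory defaults.
  Fenton: +10 → 10 < 110
No further defaults.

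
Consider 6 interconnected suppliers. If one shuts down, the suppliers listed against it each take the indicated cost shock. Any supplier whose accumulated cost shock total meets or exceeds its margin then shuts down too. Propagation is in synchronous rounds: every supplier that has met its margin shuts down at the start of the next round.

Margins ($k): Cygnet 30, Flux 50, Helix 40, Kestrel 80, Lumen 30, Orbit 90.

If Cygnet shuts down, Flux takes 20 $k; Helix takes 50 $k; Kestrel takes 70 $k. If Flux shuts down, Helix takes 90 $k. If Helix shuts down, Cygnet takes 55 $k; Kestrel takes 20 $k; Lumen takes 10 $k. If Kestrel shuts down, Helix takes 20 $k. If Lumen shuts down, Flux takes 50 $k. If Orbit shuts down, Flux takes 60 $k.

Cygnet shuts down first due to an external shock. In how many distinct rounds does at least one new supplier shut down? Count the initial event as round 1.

3

Round 1 — Cygnet shuts down (initial).
  Flux: +20 → 20 < 50
  Helix: +50 → 50 ≥ 40
  Kestrel: +70 → 70 < 80
Round 2 — Helix shuts down.
  Kestrel: +20 → 90 ≥ 80
  Lumen: +10 → 10 < 30
Round 3 — Kestrel shuts down.
No further shutdowns.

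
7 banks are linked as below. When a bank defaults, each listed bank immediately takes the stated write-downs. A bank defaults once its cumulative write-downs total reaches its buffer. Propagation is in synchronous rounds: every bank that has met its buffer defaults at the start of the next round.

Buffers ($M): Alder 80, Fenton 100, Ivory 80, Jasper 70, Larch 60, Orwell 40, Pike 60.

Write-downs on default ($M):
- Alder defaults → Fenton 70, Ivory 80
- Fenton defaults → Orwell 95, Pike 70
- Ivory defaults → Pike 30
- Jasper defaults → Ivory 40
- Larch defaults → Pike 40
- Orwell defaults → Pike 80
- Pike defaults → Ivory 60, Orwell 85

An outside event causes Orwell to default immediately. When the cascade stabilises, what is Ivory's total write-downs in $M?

Round 1 — Orwell defaults (initial).
  Pike: +80 → 80 ≥ 60
Round 2 — Pike defaults.
  Ivory: +60 → 60 < 80
No further defaults.

60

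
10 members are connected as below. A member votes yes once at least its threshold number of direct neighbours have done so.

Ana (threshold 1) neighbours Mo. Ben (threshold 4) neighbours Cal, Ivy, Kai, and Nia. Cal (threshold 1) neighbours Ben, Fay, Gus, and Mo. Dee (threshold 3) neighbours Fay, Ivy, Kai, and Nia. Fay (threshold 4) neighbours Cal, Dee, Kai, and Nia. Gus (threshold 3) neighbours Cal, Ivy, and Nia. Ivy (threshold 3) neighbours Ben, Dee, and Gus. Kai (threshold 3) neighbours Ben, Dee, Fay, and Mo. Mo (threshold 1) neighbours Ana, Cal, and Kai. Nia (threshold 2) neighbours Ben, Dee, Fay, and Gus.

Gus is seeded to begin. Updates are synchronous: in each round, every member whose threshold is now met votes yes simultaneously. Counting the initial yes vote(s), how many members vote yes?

Round 1 — Gus votes yes (initial).
Round 2 — checking thresholds:
  Cal: 1 of 4 neighbours ≥ 1, votes yes.
  Ivy: 1 of 3 neighbours < 3, not yet.
  Nia: 1 of 4 neighbours < 2, not yet.
Round 3 — checking thresholds:
  Ben: 1 of 4 neighbours < 4, not yet.
  Fay: 1 of 4 neighbours < 4, not yet.
  Ivy: 1 of 3 neighbours < 3, not yet.
  Mo: 1 of 3 neighbours ≥ 1, votes yes.
  Nia: 1 of 4 neighbours < 2, not yet.
Round 4 — checking thresholds:
  Ana: 1 of 1 neighbours ≥ 1, votes yes.
  Ben: 1 of 4 neighbours < 4, not yet.
  Fay: 1 of 4 neighbours < 4, not yet.
  Ivy: 1 of 3 neighbours < 3, not yet.
  Kai: 1 of 4 neighbours < 3, not yet.
  Nia: 1 of 4 neighbours < 2, not yet.
Round 5 — no new yes votes; cascade stops.

4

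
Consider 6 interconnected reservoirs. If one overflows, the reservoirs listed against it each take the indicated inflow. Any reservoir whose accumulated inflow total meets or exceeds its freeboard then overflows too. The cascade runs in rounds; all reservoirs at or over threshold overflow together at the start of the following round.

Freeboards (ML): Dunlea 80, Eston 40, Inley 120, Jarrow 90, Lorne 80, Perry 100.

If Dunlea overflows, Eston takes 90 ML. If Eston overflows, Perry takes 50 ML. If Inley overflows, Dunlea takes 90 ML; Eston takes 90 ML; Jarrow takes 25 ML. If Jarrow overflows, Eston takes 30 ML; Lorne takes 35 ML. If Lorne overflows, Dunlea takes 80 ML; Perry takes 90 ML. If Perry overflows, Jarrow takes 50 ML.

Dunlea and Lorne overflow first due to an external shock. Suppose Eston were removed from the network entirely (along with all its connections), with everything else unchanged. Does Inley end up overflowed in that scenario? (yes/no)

With Eston removed:
Round 1 — Dunlea, Lorne overflow (initial).
  Perry: +90 → 90 < 100
No further overflows.

no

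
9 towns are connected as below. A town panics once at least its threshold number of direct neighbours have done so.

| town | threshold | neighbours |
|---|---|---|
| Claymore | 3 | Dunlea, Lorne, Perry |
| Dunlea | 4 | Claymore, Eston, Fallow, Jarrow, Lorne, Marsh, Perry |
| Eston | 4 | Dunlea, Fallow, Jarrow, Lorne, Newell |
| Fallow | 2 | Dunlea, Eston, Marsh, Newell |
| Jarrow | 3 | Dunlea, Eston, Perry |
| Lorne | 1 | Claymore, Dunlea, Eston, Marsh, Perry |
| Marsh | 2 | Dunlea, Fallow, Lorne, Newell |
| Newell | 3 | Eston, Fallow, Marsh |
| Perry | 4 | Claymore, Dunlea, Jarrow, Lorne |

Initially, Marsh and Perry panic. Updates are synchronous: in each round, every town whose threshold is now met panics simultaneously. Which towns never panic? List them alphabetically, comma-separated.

Claymore, Dunlea, Eston, Fallow, Jarrow, Newell

Round 1 — Marsh, Perry panic (initial).
Round 2 — checking thresholds:
  Claymore: 1 of 3 neighbours < 3, holds.
  Dunlea: 2 of 7 neighbours < 4, holds.
  Fallow: 1 of 4 neighbours < 2, holds.
  Jarrow: 1 of 3 neighbours < 3, holds.
  Lorne: 2 of 5 neighbours ≥ 1, panics.
  Newell: 1 of 3 neighbours < 3, holds.
Round 3 — no new panics; cascade stops.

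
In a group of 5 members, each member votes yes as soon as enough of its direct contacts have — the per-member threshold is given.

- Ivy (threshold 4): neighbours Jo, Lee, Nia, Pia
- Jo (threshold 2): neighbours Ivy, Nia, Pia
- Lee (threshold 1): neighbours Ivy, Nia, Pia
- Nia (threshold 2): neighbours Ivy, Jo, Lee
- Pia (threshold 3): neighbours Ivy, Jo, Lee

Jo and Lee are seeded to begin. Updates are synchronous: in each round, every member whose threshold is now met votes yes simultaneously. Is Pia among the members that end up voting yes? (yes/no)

no

Round 1 — Jo, Lee vote yes (initial).
Round 2 — checking thresholds:
  Ivy: 2 of 4 neighbours < 4, below threshold.
  Nia: 2 of 3 neighbours ≥ 2, votes yes.
  Pia: 2 of 3 neighbours < 3, below threshold.
Round 3 — no new yes votes; cascade stops.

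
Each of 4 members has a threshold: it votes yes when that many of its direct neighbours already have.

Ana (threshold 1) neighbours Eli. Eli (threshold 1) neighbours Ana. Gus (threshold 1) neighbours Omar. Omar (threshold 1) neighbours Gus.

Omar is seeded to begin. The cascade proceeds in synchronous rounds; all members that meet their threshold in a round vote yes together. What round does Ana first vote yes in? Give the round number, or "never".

never

Round 1 — Omar votes yes (initial).
Round 2 — checking thresholds:
  Gus: 1 of 1 neighbours ≥ 1, votes yes.
Round 3 — no new yes votes; cascade stops.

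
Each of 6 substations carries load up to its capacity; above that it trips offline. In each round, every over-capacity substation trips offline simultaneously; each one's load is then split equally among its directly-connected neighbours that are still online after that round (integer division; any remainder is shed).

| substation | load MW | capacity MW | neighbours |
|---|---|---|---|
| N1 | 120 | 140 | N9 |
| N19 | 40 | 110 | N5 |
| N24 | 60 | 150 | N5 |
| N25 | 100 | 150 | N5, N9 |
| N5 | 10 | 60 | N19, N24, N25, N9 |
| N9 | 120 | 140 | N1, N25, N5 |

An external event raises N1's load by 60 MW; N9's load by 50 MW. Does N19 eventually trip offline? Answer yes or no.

no

Round 1 — N1 at 180 > 140; N9 at 170 > 140. N1, N9 trip offline.
  N1 sheds 180 MW: no online neighbours, lost.
  N9 sheds 170 MW to N25, N5: 85 each.
    N25: 100+85 = 185 > 150
    N5: 10+85 = 95 > 60
Round 2 — N25, N5 trip offline.
  N25 sheds 185 MW: no online neighbours, lost.
  N5 sheds 95 MW to N19, N24: 47 each (1 lost).
    N19: 40+47 = 87 ≤ 110
    N24: 60+47 = 107 ≤ 150
No further trips.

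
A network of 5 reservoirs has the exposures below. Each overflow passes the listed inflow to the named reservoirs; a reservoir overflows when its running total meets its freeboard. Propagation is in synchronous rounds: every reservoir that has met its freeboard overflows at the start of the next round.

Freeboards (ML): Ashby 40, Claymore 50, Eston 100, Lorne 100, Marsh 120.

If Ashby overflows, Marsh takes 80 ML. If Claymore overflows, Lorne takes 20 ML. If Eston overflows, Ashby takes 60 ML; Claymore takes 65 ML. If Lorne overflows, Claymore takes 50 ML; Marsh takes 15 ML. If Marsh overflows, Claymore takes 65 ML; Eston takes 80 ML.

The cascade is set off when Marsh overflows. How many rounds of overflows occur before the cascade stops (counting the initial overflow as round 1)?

2

Round 1 — Marsh overflows (initial).
  Claymore: +65 → 65 ≥ 50
  Eston: +80 → 80 < 100
Round 2 — Claymore overflows.
  Lorne: +20 → 20 < 100
No further overflows.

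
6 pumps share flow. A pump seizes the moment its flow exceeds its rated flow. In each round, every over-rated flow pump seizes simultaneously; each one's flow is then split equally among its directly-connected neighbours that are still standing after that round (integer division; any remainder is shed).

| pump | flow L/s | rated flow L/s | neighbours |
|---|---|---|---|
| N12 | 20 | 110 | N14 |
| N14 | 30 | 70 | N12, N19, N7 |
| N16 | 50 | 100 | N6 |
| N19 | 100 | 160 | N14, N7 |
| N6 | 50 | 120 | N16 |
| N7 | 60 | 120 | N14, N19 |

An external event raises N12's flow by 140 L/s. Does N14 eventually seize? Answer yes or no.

Round 1 — N12 at 160 > 110. N12 seizes.
  N12 sheds 160 L/s to N14: 160 each.
    N14: 30+160 = 190 > 70
Round 2 — N14 seizes.
  N14 sheds 190 L/s to N19, N7: 95 each.
    N19: 100+95 = 195 > 160
    N7: 60+95 = 155 > 120
Round 3 — N19, N7 seize.
  N19 sheds 195 L/s: no online neighbours, lost.
  N7 sheds 155 L/s: no online neighbours, lost.
No further seizures.

yes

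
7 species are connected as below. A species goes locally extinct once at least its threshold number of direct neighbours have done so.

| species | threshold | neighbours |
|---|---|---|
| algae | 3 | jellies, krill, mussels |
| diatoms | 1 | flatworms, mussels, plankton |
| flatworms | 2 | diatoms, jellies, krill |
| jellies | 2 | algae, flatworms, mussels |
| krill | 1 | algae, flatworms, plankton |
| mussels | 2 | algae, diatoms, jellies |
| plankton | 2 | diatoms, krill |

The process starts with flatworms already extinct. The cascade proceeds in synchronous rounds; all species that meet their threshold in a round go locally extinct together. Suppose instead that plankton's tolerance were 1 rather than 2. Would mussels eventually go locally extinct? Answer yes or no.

With plankton's tolerance at 1:
Round 1 — flatworms goes locally extinct (initial).
Round 2 — checking thresholds:
  diatoms: 1 of 3 neighbours ≥ 1, goes locally extinct.
  jellies: 1 of 3 neighbours < 2, not yet.
  krill: 1 of 3 neighbours ≥ 1, goes locally extinct.
Round 3 — checking thresholds:
  algae: 1 of 3 neighbours < 3, not yet.
  jellies: 1 of 3 neighbours < 2, not yet.
  mussels: 1 of 3 neighbours < 2, not yet.
  plankton: 2 of 2 neighbours ≥ 1, goes locally extinct.
Round 4 — no new extinctions; cascade stops.

no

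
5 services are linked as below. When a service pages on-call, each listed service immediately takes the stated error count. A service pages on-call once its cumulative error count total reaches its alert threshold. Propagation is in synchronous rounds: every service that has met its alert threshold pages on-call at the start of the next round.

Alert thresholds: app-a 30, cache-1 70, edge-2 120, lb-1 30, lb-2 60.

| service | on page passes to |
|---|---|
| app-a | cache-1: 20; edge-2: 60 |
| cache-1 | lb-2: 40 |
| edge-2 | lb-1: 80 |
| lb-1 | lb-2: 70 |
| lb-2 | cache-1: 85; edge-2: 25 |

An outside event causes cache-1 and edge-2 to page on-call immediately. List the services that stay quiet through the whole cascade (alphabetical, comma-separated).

Round 1 — cache-1, edge-2 page on-call (initial).
  lb-1: +80 → 80 ≥ 30
  lb-2: +40 → 40 < 60
Round 2 — lb-1 pages on-call.
  lb-2: +70 → 110 ≥ 60
Round 3 — lb-2 pages on-call.
No further pages.

app-a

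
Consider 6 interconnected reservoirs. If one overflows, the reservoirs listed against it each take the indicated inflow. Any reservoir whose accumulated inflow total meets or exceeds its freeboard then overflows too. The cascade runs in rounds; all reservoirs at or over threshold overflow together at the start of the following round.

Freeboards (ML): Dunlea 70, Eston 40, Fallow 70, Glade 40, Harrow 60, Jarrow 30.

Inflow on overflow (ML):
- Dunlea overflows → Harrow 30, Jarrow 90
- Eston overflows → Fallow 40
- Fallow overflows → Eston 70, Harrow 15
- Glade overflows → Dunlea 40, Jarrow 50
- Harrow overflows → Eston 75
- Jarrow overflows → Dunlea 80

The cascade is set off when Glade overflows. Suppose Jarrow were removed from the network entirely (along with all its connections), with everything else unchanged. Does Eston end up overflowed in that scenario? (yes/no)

With Jarrow removed:
Round 1 — Glade overflows (initial).
  Dunlea: +40 → 40 < 70
No further overflows.

no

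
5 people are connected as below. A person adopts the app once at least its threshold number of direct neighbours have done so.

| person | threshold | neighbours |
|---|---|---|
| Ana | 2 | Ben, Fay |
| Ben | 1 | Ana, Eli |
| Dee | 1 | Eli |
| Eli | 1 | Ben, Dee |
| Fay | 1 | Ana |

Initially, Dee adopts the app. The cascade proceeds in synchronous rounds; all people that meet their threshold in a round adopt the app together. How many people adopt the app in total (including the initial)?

3

Round 1 — Dee adopts the app (initial).
Round 2 — checking thresholds:
  Eli: 1 of 2 neighbours ≥ 1, adopts the app.
Round 3 — checking thresholds:
  Ben: 1 of 2 neighbours ≥ 1, adopts the app.
Round 4 — no new adoptions; cascade stops.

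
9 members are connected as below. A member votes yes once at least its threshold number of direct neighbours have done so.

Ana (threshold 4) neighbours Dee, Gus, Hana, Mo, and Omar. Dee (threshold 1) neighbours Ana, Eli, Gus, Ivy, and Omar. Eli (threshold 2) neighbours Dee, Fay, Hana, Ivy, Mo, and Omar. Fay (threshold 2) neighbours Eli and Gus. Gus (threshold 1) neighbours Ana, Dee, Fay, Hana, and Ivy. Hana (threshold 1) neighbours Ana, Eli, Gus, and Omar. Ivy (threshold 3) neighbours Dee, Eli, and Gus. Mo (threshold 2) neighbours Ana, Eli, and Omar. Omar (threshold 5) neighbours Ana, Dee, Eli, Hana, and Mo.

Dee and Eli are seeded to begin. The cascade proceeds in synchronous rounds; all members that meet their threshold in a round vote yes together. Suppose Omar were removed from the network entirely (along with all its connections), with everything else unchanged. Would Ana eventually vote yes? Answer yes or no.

With Omar removed:
Round 1 — Dee, Eli vote yes (initial).
Round 2 — checking thresholds:
  Ana: 1 of 4 neighbours < 4, below threshold.
  Fay: 1 of 2 neighbours < 2, below threshold.
  Gus: 1 of 5 neighbours ≥ 1, votes yes.
  Hana: 1 of 3 neighbours ≥ 1, votes yes.
  Ivy: 2 of 3 neighbours < 3, below threshold.
  Mo: 1 of 2 neighbours < 2, below threshold.
Round 3 — checking thresholds:
  Ana: 3 of 4 neighbours < 4, below threshold.
  Fay: 2 of 2 neighbours ≥ 2, votes yes.
  Ivy: 3 of 3 neighbours ≥ 3, votes yes.
  Mo: 1 of 2 neighbours < 2, below threshold.
Round 4 — no new yes votes; cascade stops.

no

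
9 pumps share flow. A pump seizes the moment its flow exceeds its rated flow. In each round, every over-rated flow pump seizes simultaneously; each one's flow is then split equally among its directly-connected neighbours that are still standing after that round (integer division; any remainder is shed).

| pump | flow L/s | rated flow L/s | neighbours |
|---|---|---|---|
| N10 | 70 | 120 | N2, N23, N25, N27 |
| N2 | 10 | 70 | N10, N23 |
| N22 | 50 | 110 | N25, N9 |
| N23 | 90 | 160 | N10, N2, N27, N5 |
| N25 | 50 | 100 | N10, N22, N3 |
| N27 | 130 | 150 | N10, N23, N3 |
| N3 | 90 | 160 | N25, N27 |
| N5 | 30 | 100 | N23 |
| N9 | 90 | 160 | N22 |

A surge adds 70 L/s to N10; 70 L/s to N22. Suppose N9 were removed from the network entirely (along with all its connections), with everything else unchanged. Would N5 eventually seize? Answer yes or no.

yes

With N9 removed:
Round 1 — N10 at 140 > 120; N22 at 120 > 110. N10, N22 seize.
  N10 sheds 140 L/s to N2, N23, N25, N27: 35 each.
    N2: 10+35 = 45 ≤ 70
    N23: 90+35 = 125 ≤ 160
    N25: 50+35 = 85 ≤ 100
    N27: 130+35 = 165 > 150
  N22 sheds 120 L/s to N25: 120 each.
    N25: 85+120 = 205 > 100
Round 2 — N25, N27 seize.
  N25 sheds 205 L/s to N3: 205 each.
    N3: 90+205 = 295 > 160
  N27 sheds 165 L/s to N23, N3: 82 each (1 lost).
    N23: 125+82 = 207 > 160
    N3: 295+82 = 377 > 160
Round 3 — N23, N3 seize.
  N23 sheds 207 L/s to N2, N5: 103 each (1 lost).
    N2: 45+103 = 148 > 70
    N5: 30+103 = 133 > 100
  N3 sheds 377 L/s: no online neighbours, lost.
Round 4 — N2, N5 seize.
  N2 sheds 148 L/s: no online neighbours, lost.
  N5 sheds 133 L/s: no online neighbours, lost.
No further seizures.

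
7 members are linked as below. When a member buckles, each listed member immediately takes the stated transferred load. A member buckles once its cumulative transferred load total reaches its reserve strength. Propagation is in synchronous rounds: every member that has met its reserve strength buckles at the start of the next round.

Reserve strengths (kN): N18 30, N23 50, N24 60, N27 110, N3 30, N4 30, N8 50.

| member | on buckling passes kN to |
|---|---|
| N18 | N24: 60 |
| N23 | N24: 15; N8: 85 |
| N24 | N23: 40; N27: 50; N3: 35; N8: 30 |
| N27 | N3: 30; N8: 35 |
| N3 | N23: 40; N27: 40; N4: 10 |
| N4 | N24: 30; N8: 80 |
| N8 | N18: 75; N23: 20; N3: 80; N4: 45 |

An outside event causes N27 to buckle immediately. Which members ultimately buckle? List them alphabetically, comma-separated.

Round 1 — N27 buckles (initial).
  N3: +30 → 30 ≥ 30
  N8: +35 → 35 < 50
Round 2 — N3 buckles.
  N23: +40 → 40 < 50
  N4: +10 → 10 < 30
No further bucklings.

N27, N3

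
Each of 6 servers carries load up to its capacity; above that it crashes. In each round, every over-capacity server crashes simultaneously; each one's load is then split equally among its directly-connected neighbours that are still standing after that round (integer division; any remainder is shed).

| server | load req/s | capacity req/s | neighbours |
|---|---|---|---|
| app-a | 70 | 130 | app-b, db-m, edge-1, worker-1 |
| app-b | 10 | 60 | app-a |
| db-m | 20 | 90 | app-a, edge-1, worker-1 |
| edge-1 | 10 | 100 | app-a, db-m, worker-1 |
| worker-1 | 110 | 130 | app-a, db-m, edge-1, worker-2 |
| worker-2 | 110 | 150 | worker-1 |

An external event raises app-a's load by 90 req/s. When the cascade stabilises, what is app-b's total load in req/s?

50

Round 1 — app-a at 160 > 130. app-a crashes.
  app-a sheds 160 req/s to app-b, db-m, edge-1, worker-1: 40 each.
    app-b: 10+40 = 50 ≤ 60
    db-m: 20+40 = 60 ≤ 90
    edge-1: 10+40 = 50 ≤ 100
    worker-1: 110+40 = 150 > 130
Round 2 — worker-1 crashes.
  worker-1 sheds 150 req/s to db-m, edge-1, worker-2: 50 each.
    db-m: 60+50 = 110 > 90
    edge-1: 50+50 = 100 ≤ 100
    worker-2: 110+50 = 160 > 150
Round 3 — db-m, worker-2 crash.
  db-m sheds 110 req/s to edge-1: 110 each.
    edge-1: 100+110 = 210 > 100
  worker-2 sheds 160 req/s: no online neighbours, lost.
Round 4 — edge-1 crashes.
  edge-1 sheds 210 req/s: no online neighbours, lost.
No further crashes.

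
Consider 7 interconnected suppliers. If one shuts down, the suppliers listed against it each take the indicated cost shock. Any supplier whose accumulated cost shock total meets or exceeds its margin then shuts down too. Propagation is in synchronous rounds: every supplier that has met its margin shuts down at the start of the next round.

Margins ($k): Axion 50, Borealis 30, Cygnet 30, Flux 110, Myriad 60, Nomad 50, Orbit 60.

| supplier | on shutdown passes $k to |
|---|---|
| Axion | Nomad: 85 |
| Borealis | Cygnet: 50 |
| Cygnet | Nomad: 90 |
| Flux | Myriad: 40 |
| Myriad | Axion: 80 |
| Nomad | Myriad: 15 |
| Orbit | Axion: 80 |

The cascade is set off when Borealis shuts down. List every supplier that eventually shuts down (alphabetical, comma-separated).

Round 1 — Borealis shuts down (initial).
  Cygnet: +50 → 50 ≥ 30
Round 2 — Cygnet shuts down.
  Nomad: +90 → 90 ≥ 50
Round 3 — Nomad shuts down.
  Myriad: +15 → 15 < 60
No further shutdowns.

Borealis, Cygnet, Nomad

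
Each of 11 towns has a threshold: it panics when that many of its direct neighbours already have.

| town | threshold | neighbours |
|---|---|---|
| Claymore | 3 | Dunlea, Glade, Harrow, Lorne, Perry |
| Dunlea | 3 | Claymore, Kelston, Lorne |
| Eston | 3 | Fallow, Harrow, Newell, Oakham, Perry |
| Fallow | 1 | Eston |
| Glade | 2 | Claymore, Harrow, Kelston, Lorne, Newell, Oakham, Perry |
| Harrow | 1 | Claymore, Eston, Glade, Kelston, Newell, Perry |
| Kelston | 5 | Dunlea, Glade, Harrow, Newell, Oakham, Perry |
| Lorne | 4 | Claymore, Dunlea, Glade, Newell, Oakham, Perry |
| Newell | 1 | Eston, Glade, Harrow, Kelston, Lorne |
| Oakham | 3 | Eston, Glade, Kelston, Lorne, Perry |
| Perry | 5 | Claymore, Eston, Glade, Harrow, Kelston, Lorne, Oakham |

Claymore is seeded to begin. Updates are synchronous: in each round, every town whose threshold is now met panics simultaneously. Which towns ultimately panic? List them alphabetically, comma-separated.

Claymore, Glade, Harrow, Newell

Round 1 — Claymore panics (initial).
Round 2 — checking thresholds:
  Dunlea: 1 of 3 neighbours < 3, below threshold.
  Glade: 1 of 7 neighbours < 2, below threshold.
  Harrow: 1 of 6 neighbours ≥ 1, panics.
  Lorne: 1 of 6 neighbours < 4, below threshold.
  Perry: 1 of 7 neighbours < 5, below threshold.
Round 3 — checking thresholds:
  Dunlea: 1 of 3 neighbours < 3, below threshold.
  Eston: 1 of 5 neighbours < 3, below threshold.
  Glade: 2 of 7 neighbours ≥ 2, panics.
  Kelston: 1 of 6 neighbours < 5, below threshold.
  Lorne: 1 of 6 neighbours < 4, below threshold.
  Newell: 1 of 5 neighbours ≥ 1, panics.
  Perry: 2 of 7 neighbours < 5, below threshold.
Round 4 — no new panics; cascade stops.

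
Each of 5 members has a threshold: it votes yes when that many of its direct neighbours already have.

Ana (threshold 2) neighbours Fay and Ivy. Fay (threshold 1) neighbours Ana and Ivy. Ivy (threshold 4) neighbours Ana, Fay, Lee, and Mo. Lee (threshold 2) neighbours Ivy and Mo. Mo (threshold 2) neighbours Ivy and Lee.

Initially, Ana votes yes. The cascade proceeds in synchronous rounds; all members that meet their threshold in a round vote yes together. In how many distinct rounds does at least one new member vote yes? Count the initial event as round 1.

Round 1 — Ana votes yes (initial).
Round 2 — checking thresholds:
  Fay: 1 of 2 neighbours ≥ 1, votes yes.
  Ivy: 1 of 4 neighbours < 4, holds.
Round 3 — no new yes votes; cascade stops.

2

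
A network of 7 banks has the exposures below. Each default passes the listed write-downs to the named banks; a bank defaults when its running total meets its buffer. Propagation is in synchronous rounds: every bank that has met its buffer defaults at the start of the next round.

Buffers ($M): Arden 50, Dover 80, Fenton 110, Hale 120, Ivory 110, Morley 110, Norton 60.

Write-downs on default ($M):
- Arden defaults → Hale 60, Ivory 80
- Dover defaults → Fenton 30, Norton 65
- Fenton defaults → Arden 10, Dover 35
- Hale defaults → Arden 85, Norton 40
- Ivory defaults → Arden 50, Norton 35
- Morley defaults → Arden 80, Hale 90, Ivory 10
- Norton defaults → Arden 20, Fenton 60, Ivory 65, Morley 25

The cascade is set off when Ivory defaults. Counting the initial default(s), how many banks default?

Round 1 — Ivory defaults (initial).
  Arden: +50 → 50 ≥ 50
  Norton: +35 → 35 < 60
Round 2 — Arden defaults.
  Hale: +60 → 60 < 120
No further defaults.

2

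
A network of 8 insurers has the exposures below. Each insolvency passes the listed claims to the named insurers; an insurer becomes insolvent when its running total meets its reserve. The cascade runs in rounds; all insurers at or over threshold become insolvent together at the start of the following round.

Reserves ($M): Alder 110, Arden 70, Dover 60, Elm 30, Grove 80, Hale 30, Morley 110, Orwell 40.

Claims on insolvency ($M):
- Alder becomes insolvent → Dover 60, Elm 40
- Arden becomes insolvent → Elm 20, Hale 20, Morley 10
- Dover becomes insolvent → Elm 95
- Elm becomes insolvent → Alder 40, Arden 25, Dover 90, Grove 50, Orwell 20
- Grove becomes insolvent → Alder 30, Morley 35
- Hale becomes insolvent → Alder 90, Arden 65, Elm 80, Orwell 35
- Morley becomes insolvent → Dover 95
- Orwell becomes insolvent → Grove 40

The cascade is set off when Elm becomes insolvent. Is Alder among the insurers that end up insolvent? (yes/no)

Round 1 — Elm becomes insolvent (initial).
  Alder: +40 → 40 < 110
  Arden: +25 → 25 < 70
  Dover: +90 → 90 ≥ 60
  Grove: +50 → 50 < 80
  Orwell: +20 → 20 < 40
Round 2 — Dover becomes insolvent.
No further insolvencies.

no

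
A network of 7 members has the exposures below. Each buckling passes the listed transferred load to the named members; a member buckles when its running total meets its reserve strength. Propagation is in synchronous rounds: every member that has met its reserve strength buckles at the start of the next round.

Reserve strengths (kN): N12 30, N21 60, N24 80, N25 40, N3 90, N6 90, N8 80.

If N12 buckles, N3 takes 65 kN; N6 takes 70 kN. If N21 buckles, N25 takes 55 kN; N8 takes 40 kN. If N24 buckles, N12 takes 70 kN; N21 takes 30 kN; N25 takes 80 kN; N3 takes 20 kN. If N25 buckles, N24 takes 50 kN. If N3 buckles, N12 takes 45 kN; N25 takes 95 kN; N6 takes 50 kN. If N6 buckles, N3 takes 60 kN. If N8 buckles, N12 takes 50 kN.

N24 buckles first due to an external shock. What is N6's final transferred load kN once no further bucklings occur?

Round 1 — N24 buckles (initial).
  N12: +70 → 70 ≥ 30
  N21: +30 → 30 < 60
  N25: +80 → 80 ≥ 40
  N3: +20 → 20 < 90
Round 2 — N12, N25 buckle.
  N3: +65 → 85 < 90
  N6: +70 → 70 < 90
No further bucklings.

70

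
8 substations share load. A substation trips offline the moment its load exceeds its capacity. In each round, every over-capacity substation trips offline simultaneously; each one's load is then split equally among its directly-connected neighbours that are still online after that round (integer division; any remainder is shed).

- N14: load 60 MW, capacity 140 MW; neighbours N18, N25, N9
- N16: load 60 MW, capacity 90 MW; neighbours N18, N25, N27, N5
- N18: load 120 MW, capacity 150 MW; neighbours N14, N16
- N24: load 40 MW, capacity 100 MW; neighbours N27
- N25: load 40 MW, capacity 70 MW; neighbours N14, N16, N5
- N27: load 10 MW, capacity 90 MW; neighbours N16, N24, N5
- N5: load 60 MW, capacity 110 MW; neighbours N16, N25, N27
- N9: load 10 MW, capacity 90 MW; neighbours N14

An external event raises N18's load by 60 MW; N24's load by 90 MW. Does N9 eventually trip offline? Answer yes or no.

no

Round 1 — N18 at 180 > 150; N24 at 130 > 100. N18, N24 trip offline.
  N18 sheds 180 MW to N14, N16: 90 each.
    N14: 60+90 = 150 > 140
    N16: 60+90 = 150 > 90
  N24 sheds 130 MW to N27: 130 each.
    N27: 10+130 = 140 > 90
Round 2 — N14, N16, N27 trip offline.
  N14 sheds 150 MW to N25, N9: 75 each.
    N25: 40+75 = 115 > 70
    N9: 10+75 = 85 ≤ 90
  N16 sheds 150 MW to N25, N5: 75 each.
    N25: 115+75 = 190 > 70
    N5: 60+75 = 135 > 110
  N27 sheds 140 MW to N5: 140 each.
    N5: 135+140 = 275 > 110
Round 3 — N25, N5 trip offline.
  N25 sheds 190 MW: no online neighbours, lost.
  N5 sheds 275 MW: no online neighbours, lost.
No further trips.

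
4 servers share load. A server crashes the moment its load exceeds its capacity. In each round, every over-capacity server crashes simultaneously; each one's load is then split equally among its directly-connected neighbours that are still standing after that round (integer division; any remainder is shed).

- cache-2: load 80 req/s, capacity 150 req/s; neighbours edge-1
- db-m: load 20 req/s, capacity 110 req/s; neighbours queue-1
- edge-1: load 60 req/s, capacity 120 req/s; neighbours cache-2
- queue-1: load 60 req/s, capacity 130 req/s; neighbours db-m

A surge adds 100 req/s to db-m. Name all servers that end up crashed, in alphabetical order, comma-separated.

Round 1 — db-m at 120 > 110. db-m crashes.
  db-m sheds 120 req/s to queue-1: 120 each.
    queue-1: 60+120 = 180 > 130
Round 2 — queue-1 crashes.
  queue-1 sheds 180 req/s: no online neighbours, lost.
No further crashes.

db-m, queue-1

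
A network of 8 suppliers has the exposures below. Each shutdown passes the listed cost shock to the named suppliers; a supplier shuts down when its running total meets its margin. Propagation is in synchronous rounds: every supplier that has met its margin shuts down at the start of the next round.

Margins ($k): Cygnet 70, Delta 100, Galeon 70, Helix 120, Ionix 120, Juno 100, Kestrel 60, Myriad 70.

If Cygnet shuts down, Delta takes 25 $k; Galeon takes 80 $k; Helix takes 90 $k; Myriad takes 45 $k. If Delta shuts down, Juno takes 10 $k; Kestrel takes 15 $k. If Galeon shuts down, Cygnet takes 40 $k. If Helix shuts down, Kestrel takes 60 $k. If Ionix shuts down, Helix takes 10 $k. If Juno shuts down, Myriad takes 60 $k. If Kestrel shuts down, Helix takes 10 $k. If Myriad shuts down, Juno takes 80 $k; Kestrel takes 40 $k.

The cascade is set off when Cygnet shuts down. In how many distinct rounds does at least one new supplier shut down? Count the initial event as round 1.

2

Round 1 — Cygnet shuts down (initial).
  Delta: +25 → 25 < 100
  Galeon: +80 → 80 ≥ 70
  Helix: +90 → 90 < 120
  Myriad: +45 → 45 < 70
Round 2 — Galeon shuts down.
No further shutdowns.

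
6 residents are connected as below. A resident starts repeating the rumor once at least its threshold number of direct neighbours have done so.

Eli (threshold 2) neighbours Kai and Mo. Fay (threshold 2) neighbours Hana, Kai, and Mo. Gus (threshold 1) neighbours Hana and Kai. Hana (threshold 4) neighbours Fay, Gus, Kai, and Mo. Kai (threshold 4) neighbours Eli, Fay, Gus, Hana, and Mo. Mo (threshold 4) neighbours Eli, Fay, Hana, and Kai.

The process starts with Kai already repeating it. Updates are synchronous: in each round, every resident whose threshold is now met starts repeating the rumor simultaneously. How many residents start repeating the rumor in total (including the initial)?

Round 1 — Kai starts repeating the rumor (initial).
Round 2 — checking thresholds:
  Eli: 1 of 2 neighbours < 2, not yet.
  Fay: 1 of 3 neighbours < 2, not yet.
  Gus: 1 of 2 neighbours ≥ 1, starts repeating the rumor.
  Hana: 1 of 4 neighbours < 4, not yet.
  Mo: 1 of 4 neighbours < 4, not yet.
Round 3 — no new spreads; cascade stops.

2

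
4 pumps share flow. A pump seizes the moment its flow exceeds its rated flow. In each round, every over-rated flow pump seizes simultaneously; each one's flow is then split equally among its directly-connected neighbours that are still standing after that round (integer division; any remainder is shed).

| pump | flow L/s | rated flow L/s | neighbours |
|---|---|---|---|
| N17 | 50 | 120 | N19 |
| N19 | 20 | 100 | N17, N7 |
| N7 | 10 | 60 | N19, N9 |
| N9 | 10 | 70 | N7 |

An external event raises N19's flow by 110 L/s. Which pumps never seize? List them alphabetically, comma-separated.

Round 1 — N19 at 130 > 100. N19 seizes.
  N19 sheds 130 L/s to N17, N7: 65 each.
    N17: 50+65 = 115 ≤ 120
    N7: 10+65 = 75 > 60
Round 2 — N7 seizes.
  N7 sheds 75 L/s to N9: 75 each.
    N9: 10+75 = 85 > 70
Round 3 — N9 seizes.
  N9 sheds 85 L/s: no online neighbours, lost.
No further seizures.

N17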